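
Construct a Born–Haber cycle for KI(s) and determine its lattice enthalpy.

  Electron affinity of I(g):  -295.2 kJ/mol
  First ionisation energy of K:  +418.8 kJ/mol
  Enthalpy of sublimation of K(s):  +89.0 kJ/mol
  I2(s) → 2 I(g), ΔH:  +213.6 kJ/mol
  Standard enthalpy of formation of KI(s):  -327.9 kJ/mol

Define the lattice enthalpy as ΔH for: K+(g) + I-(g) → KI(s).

ΔHf° = 1·ΔHsub + 1·(ΣIE) + 1/2·D(I2) + 1·EA + U
-327.9 = 1·(+89.0) + 1·(+418.8) + 1/2·(+213.6) + 1·(-295.2) + U
U = -327.9 − (+319.4) = -647.3 kJ/mol

U = -647.3 kJ/mol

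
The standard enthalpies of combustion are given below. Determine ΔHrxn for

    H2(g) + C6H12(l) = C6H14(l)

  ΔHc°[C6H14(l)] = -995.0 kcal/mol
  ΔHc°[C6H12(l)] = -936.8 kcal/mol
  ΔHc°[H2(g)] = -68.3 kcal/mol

ΔHrxn = -10.1 kcal/mol

Using ΔH = Σ nΔHc°(reactants) − Σ nΔHc°(products):
= [1·(-68.3) + 1·(-936.8)] − [1·(-995.0)]
= -10.1 kcal/mol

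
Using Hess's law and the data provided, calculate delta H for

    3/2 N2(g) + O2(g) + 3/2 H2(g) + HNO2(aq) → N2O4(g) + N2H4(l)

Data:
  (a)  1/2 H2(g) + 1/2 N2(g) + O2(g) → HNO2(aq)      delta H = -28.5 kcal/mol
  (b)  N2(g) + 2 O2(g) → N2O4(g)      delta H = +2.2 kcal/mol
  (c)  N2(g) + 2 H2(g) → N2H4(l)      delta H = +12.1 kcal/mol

delta H = 42.8 kcal/mol

(a) reversed (reverse to put HNO2(aq) on the reactant side): +28.5 kcal/mol
(b) as written (N2O4(g) already on the product side): +2.2 kcal/mol
(c) as written (N2H4(l) already on the product side): +12.1 kcal/mol
delta H = (+28.5) + (+2.2) + (+12.1) = 42.8 kcal/mol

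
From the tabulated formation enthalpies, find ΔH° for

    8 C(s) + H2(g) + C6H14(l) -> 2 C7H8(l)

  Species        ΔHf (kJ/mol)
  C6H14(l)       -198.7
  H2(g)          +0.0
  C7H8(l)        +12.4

ΔH° = 223.5 kJ/mol

Products: 2·(+12.4) = +24.8
Reactants: 8·(+0.0) + 1·(+0.0) + 1·(-198.7) = -198.7
ΔH° = (+24.8) − (-198.7) = 223.5 kJ/mol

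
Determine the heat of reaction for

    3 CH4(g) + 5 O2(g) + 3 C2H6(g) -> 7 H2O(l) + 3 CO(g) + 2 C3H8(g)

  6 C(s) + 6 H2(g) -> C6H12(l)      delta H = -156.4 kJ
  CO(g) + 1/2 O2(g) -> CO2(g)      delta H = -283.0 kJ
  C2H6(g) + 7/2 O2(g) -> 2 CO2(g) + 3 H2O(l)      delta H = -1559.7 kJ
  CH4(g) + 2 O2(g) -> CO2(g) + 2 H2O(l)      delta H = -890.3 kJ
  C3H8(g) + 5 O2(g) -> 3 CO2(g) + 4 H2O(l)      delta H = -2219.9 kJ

delta H = -2061.2 kJ

equation 1: not needed (C6H12(l) appears nowhere else).
equation 2 reversed and × 3 (reverse to put CO(g) on the product side; scale by 3 for the 3 CO(g)): (-3)·(-283.0) = +849.0 kJ
equation 3 × 3 (×3 to match 3 C2H6(g) in the target): (3)·(-1559.7) = -4679.1 kJ
equation 4 × 3 (×3 to match 3 CH4(g) in the target): (3)·(-890.3) = -2670.9 kJ
equation 5 reversed and × 2 (C3H8(g) must end up as a product; ×2 to match 2 C3H8(g) in the target): (-2)·(-2219.9) = +4439.8 kJ
By Hess's law, delta H = (+849.0) + (-4679.1) + (-2670.9) + (+4439.8) = -2061.2 kJ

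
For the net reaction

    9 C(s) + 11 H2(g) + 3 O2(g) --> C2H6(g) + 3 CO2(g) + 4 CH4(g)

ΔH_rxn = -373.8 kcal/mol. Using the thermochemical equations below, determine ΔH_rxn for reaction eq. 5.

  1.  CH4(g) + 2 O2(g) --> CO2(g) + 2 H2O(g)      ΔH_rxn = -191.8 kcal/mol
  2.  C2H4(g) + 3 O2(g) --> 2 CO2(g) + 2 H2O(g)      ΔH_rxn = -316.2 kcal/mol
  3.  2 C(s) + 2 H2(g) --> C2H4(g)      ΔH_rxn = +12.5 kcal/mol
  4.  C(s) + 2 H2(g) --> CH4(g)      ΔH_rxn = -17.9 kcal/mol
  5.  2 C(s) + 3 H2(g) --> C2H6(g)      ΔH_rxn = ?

eq. 1 reversed and × 3: (-3)·(-191.8) = +575.4 kcal/mol
eq. 2 × 3: (3)·(-316.2) = -948.6 kcal/mol
eq. 3 × 3: (3)·(+12.5) = +37.5 kcal/mol
eq. 4 as written: -17.9 kcal/mol
eq. 5 as written (C2H6(g) already on the product side): contributes x
-373.8 = (+575.4) + (-948.6) + (+37.5) + (-17.9) + x
x = (-373.8 − (-353.6)) / (1) = -20.2 kcal/mol

ΔH_rxn = -20.2 kcal/mol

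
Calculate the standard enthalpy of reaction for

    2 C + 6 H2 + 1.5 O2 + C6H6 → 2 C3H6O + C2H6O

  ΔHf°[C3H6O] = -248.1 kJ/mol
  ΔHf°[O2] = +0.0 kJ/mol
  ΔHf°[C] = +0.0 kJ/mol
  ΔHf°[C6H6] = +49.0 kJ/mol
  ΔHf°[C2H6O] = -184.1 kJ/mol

Products: 2·(-248.1) + 1·(-184.1) = -680.3
Reactants: 2·(+0.0) + 6·(+0.0) + 3/2·(+0.0) + 1·(+49.0) = +49.0
ΔH°rxn = (-680.3) − (+49.0) = -729.3 kJ/mol

ΔH°rxn = -729.3 kJ/mol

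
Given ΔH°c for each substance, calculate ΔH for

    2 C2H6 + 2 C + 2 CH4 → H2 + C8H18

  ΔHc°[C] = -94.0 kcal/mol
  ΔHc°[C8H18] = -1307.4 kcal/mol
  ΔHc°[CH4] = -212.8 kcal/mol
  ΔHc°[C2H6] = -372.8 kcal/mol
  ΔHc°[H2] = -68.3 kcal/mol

ΔH = 16.5 kcal/mol

Using ΔH = Σ nΔHc°(reactants) − Σ nΔHc°(products):
= [2·(-372.8) + 2·(-94.0) + 2·(-212.8)] − [1·(-68.3) + 1·(-1307.4)]
= 16.5 kcal/mol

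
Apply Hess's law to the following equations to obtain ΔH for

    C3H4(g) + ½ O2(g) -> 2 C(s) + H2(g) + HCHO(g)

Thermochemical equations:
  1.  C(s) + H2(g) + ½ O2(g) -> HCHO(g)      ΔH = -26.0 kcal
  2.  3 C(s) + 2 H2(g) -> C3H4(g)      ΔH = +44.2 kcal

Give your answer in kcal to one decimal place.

ΔH = -70.2 kcal

eq. 1 as written: -26.0 kcal
eq. 2 reversed: -44.2 kcal
Summing the manipulated equations, ΔH = (1)·(-26.0) + (-1)·(+44.2) = -70.2 kcal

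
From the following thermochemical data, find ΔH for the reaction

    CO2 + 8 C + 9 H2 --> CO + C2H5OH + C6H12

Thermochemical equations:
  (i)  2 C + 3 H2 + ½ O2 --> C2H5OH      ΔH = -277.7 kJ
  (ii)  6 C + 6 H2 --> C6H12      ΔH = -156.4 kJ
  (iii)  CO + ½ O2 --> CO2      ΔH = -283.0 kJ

(i) as written (C2H5OH already on the product side): -277.7 kJ
(ii) as written (C6H12 already on the product side): -156.4 kJ
(iii) reversed (reverse to put CO on the product side): +283.0 kJ
Since enthalpy is a state function, ΔH = (1)·(-277.7) + (1)·(-156.4) + (-1)·(-283.0) = -151.1 kJ

ΔH = -151.1 kJ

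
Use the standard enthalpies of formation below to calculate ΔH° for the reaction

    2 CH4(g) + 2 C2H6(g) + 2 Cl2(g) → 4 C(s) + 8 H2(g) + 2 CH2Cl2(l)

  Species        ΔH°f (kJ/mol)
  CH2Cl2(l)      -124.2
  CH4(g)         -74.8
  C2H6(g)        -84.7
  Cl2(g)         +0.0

ΔH° = 70.6 kJ/mol

Products: 4·(+0.0) + 8·(+0.0) + 2·(-124.2) = -248.4
Reactants: 2·(-74.8) + 2·(-84.7) + 2·(+0.0) = -319.0
ΔH° = (-248.4) − (-319.0) = 70.6 kJ/mol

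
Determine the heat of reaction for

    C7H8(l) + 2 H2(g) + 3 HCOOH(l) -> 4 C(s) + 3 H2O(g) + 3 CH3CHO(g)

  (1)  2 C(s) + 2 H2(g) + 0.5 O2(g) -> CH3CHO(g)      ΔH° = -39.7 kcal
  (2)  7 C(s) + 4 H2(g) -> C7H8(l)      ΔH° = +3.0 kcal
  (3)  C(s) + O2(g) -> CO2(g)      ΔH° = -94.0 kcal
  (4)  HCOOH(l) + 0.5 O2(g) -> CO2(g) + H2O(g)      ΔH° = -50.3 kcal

ΔH° = 9.0 kcal

(1) × 3 (×3 to match 3 CH3CHO(g) in the target): (3)·(-39.7) = -119.1 kcal
(2) reversed (C7H8(l) must end up as a reactant): -3.0 kcal
(3) reversed and × 3: (-3)·(-94.0) = +282.0 kcal
(4) × 3 (scale by 3 for the 3 HCOOH(l)): (3)·(-50.3) = -150.9 kcal
Combining the equations, ΔH° = (3)·(-39.7) + (-1)·(+3.0) + (-3)·(-94.0) + (3)·(-50.3) = 9.0 kcal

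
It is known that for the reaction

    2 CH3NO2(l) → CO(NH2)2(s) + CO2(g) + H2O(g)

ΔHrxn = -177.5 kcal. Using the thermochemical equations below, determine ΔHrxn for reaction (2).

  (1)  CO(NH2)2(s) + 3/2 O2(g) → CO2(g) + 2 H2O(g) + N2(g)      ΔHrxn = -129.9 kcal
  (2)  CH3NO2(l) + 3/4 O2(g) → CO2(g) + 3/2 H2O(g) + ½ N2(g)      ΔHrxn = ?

(1) reversed (reverse to put CO(NH2)2(s) on the product side): +129.9 kcal
(2) × 2 (scale by 2 for the 2 CH3NO2(l)): contributes 2·x
-177.5 = (+129.9) + 2·x
x = (-177.5 − (+129.9)) / (2) = -153.7 kcal

ΔHrxn = -153.7 kcal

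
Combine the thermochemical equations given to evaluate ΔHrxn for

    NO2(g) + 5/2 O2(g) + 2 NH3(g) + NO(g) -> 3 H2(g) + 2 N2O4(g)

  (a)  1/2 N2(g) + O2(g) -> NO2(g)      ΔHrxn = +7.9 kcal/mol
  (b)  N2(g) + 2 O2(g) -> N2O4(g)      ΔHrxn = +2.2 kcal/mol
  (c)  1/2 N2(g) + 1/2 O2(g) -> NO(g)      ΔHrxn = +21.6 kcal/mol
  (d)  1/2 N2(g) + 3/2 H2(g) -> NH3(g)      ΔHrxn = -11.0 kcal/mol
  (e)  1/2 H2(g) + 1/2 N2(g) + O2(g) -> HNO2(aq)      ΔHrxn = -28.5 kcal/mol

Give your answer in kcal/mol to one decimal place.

ΔHrxn = -3.1 kcal/mol

(a) reversed (NO2(g) must end up as a reactant): -7.9 kcal/mol
(b) × 2 (scale by 2 for the 2 N2O4(g)): (2)·(+2.2) = +4.4 kcal/mol
(c) reversed (reverse to put NO(g) on the reactant side): -21.6 kcal/mol
(d) reversed and × 2 (NH3(g) must end up as a reactant; scale by 2 for the 2 NH3(g)): (-2)·(-11.0) = +22.0 kcal/mol
(e): not needed (HNO2(aq) appears nowhere else).
ΔHrxn = (-1)·(+7.9) + (2)·(+2.2) + (-1)·(+21.6) + (-2)·(-11.0) = -3.1 kcal/mol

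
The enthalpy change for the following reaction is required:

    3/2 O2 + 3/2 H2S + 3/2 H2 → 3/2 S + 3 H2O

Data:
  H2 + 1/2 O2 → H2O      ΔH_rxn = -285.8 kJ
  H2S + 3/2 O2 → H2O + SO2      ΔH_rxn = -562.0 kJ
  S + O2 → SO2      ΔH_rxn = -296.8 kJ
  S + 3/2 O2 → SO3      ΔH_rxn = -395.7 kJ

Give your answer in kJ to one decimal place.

equation 1 × 3/2 (×3/2 to match 3/2 H2 in the target): (3/2)·(-285.8) = -428.7 kJ
equation 2 × 3/2 (×3/2 to match 3/2 H2S in the target): (3/2)·(-562.0) = -843.0 kJ
equation 3 reversed and × 3/2: (-3/2)·(-296.8) = +445.2 kJ
equation 4: not needed (SO3 appears nowhere else).
ΔH_rxn = (3/2)·(-285.8) + (3/2)·(-562.0) + (-3/2)·(-296.8) = -826.5 kJ

ΔH_rxn = -826.5 kJ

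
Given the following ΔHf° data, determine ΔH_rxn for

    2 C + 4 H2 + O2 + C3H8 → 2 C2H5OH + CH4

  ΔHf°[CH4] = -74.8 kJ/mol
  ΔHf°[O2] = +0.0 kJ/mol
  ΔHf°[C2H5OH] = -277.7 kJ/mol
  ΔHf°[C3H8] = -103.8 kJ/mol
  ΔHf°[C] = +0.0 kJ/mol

ΔH_rxn = -526.4 kJ/mol

Products: 2·(-277.7) + 1·(-74.8) = -630.2
Reactants: 2·(+0.0) + 4·(+0.0) + 1·(+0.0) + 1·(-103.8) = -103.8
ΔH_rxn = (-630.2) − (-103.8) = -526.4 kJ/mol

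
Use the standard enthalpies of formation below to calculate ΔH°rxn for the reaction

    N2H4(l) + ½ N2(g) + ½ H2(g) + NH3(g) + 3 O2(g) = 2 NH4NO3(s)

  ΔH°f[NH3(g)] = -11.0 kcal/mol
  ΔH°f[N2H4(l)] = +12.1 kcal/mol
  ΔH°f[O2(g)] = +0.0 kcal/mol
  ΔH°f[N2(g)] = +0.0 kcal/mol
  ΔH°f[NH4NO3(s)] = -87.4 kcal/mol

ΔH°rxn = Σ nΔHf°(products) − Σ nΔHf°(reactants).
Products: 2·(-87.4) = -174.8
Reactants: 1·(+12.1) + 1/2·(+0.0) + 1/2·(+0.0) + 1·(-11.0) + 3·(+0.0) = +1.1
ΔH°rxn = (-174.8) − (+1.1) = -175.9 kcal/mol

ΔH°rxn = -175.9 kcal/mol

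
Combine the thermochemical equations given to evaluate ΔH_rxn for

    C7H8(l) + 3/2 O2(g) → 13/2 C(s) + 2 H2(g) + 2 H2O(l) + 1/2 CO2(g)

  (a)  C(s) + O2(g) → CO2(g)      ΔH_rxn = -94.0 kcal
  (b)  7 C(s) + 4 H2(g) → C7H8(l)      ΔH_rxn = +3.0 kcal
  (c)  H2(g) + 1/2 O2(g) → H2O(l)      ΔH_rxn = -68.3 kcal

ΔH_rxn = -186.6 kcal

(a) × 1/2: (1/2)·(-94.0) = -47.0 kcal
(b) reversed: -3.0 kcal
(c) × 2: (2)·(-68.3) = -136.6 kcal
ΔH_rxn = (1/2)·(-94.0) + (-1)·(+3.0) + (2)·(-68.3) = -186.6 kcal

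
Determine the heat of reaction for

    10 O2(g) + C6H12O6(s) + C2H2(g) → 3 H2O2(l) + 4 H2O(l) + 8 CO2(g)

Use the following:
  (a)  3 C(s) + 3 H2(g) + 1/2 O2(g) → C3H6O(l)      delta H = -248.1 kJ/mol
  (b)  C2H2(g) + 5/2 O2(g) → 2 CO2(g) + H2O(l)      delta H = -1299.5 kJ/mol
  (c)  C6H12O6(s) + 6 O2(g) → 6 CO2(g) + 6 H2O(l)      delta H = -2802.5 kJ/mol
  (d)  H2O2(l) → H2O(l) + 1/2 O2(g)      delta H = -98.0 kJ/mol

delta H = -3808.0 kJ/mol

(a): not needed (H2(g) appears nowhere else).
(b) as written (C2H2(g) already on the reactant side): -1299.5 kJ/mol
(c) as written (C6H12O6(s) already on the reactant side): -2802.5 kJ/mol
(d) reversed and × 3 (reverse to put H2O2(l) on the product side; ×3 to match 3 H2O2(l) in the target): (-3)·(-98.0) = +294.0 kJ/mol
By Hess's law, delta H = (1)·(-1299.5) + (1)·(-2802.5) + (-3)·(-98.0) = -3808.0 kJ/mol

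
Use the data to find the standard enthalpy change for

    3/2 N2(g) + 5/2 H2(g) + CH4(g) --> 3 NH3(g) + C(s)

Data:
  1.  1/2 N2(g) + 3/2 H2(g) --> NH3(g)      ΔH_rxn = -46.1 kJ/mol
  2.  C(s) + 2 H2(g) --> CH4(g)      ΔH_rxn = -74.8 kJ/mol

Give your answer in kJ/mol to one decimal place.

ΔH_rxn = -63.5 kJ/mol

eq. 1 × 3 (×3 to match 3 NH3(g) in the target): (3)·(-46.1) = -138.3 kJ/mol
eq. 2 reversed (reverse to put CH4(g) on the reactant side): +74.8 kJ/mol
By Hess's law, ΔH_rxn = (3)·(-46.1) + (-1)·(-74.8) = -63.5 kJ/mol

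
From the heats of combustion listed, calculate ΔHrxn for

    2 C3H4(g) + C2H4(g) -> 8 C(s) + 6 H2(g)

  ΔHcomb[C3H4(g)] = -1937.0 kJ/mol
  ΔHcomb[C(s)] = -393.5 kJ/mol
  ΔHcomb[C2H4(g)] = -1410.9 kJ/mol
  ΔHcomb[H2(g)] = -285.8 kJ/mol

Using ΔH = Σ nΔHc°(reactants) − Σ nΔHc°(products):
= [2·(-1937.0) + 1·(-1410.9)] − [8·(-393.5) + 6·(-285.8)]
= -422.1 kJ/mol

ΔHrxn = -422.1 kJ/mol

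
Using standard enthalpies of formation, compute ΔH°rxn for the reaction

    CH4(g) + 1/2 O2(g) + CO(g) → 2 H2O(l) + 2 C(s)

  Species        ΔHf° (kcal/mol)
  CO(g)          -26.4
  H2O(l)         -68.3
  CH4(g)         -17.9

Products: 2·(-68.3) + 2·(+0.0) = -136.6
Reactants: 1·(-17.9) + 1/2·(+0.0) + 1·(-26.4) = -44.3
ΔH°rxn = (-136.6) − (-44.3) = -92.3 kcal/mol

ΔH°rxn = -92.3 kcal/mol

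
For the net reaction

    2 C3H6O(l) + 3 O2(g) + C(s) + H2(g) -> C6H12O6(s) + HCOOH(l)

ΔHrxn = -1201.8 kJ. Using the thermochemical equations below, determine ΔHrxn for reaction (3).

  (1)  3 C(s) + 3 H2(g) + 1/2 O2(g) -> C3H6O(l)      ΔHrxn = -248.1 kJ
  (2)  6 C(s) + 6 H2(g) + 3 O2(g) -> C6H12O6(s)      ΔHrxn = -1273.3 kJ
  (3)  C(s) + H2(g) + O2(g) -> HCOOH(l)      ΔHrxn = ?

(1) reversed and × 2 (C3H6O(l) must end up as a reactant; scale by 2 for the 2 C3H6O(l)): (-2)·(-248.1) = +496.2 kJ
(2) as written (C6H12O6(s) already on the product side): -1273.3 kJ
(3) as written (HCOOH(l) already on the product side): contributes x
-1201.8 = (+496.2) + (-1273.3) + x
x = (-1201.8 − (-777.1)) / (1) = -424.7 kJ

ΔHrxn = -424.7 kJ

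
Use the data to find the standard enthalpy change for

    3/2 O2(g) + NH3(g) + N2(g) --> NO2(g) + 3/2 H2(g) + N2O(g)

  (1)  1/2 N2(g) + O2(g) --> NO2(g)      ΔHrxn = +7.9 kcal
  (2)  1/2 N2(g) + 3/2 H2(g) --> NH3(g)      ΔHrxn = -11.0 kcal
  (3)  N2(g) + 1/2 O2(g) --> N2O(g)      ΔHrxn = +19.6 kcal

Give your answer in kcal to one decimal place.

ΔHrxn = 38.5 kcal

(1) as written (NO2(g) already on the product side): +7.9 kcal
(2) reversed (reverse to put NH3(g) on the reactant side): +11.0 kcal
(3) as written (N2O(g) already on the product side): +19.6 kcal
By Hess's law, ΔHrxn = (+7.9) + (+11.0) + (+19.6) = 38.5 kcal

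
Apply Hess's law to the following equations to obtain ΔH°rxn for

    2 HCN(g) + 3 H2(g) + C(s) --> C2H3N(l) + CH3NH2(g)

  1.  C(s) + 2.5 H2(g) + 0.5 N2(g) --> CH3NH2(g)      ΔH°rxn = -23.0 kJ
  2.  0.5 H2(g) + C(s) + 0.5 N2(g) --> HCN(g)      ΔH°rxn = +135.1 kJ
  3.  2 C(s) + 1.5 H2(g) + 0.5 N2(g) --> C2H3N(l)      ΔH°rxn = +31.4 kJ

ΔH°rxn = -261.8 kJ

eq. 1 as written (CH3NH2(g) already on the product side): -23.0 kJ
eq. 2 reversed and × 2 (reverse to put HCN(g) on the reactant side; ×2 to match 2 HCN(g) in the target): (-2)·(+135.1) = -270.2 kJ
eq. 3 as written (C2H3N(l) already on the product side): +31.4 kJ
ΔH°rxn = (-23.0) + (-270.2) + (+31.4) = -261.8 kJ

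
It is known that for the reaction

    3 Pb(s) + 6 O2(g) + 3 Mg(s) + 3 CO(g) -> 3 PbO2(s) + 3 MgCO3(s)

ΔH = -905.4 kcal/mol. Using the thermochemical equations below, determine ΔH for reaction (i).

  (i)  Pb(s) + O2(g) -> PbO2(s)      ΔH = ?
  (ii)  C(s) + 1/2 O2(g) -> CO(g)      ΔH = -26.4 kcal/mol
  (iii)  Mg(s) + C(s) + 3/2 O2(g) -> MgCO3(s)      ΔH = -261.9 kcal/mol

ΔH = -66.3 kcal/mol

(i) × 3 (scale by 3 for the 3 PbO2(s)): contributes 3·x
(ii) reversed and × 3 (reverse to put CO(g) on the reactant side; ×3 to match 3 CO(g) in the target): (-3)·(-26.4) = +79.2 kcal/mol
(iii) × 3 (×3 to match 3 MgCO3(s) in the target): (3)·(-261.9) = -785.7 kcal/mol
-905.4 = (+79.2) + (-785.7) + 3·x
x = (-905.4 − (-706.5)) / (3) = -66.3 kcal/mol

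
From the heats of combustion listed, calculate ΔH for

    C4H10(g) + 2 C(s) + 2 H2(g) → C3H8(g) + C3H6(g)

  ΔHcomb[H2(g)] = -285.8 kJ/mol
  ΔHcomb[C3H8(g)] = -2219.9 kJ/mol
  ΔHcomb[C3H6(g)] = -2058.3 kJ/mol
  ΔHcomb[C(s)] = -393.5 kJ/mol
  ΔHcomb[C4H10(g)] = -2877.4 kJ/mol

ΔH = 42.2 kJ/mol

Using ΔH = Σ nΔHc°(reactants) − Σ nΔHc°(products):
= [1·(-2877.4) + 2·(-393.5) + 2·(-285.8)] − [1·(-2219.9) + 1·(-2058.3)]
= 42.2 kJ/mol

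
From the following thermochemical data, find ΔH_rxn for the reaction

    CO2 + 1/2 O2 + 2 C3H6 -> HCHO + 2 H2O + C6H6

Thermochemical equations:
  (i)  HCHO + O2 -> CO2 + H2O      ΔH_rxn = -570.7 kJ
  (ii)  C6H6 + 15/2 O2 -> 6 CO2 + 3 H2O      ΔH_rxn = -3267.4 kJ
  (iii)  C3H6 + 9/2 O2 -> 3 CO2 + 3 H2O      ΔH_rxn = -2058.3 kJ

(i) reversed: +570.7 kJ
(ii) reversed: +3267.4 kJ
(iii) × 2: (2)·(-2058.3) = -4116.6 kJ
By Hess's law, ΔH_rxn = (+570.7) + (+3267.4) + (-4116.6) = -278.5 kJ

ΔH_rxn = -278.5 kJ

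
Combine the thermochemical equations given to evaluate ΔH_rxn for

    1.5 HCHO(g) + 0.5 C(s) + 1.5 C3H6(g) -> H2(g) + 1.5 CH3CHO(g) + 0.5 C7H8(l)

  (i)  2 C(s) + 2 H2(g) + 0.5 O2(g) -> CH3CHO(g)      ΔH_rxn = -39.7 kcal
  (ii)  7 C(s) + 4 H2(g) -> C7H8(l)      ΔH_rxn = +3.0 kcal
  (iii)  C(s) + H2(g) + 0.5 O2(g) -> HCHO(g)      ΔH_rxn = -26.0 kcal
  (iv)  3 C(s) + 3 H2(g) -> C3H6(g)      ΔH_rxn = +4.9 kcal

(i) × 3/2 (×3/2 to match 3/2 CH3CHO(g) in the target): (3/2)·(-39.7) = -59.55 kcal
(ii) × 1/2 (×1/2 to match 1/2 C7H8(l) in the target): (1/2)·(+3.0) = +1.5 kcal
(iii) reversed and × 3/2 (HCHO(g) must end up as a reactant; ×3/2 to match 3/2 HCHO(g) in the target): (-3/2)·(-26.0) = +39.0 kcal
(iv) reversed and × 3/2 (reverse to put C3H6(g) on the reactant side; ×3/2 to match 3/2 C3H6(g) in the target): (-3/2)·(+4.9) = -7.35 kcal
Summing the manipulated equations, ΔH_rxn = (3/2)·(-39.7) + (1/2)·(+3.0) + (-3/2)·(-26.0) + (-3/2)·(+4.9) = -26.4 kcal

ΔH_rxn = -26.4 kcal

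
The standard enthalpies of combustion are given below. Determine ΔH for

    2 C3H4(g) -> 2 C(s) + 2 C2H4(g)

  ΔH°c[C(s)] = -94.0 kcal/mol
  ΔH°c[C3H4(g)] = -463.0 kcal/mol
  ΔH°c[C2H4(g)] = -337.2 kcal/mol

With combustion enthalpies, reactants minus products:
= [2·(-463.0)] − [2·(-94.0) + 2·(-337.2)]
= -63.6 kcal/mol

ΔH = -63.6 kcal/mol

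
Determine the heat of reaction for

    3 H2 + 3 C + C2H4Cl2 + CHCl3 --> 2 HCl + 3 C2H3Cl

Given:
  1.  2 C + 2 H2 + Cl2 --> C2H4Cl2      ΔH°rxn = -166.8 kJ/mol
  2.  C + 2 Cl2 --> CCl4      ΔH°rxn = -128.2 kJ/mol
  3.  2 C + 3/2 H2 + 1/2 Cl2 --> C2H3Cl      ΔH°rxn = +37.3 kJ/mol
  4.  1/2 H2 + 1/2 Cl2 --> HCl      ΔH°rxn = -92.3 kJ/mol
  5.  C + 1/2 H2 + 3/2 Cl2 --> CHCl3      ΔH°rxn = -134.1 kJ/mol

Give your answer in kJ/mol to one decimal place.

eq. 1 reversed: +166.8 kJ/mol
eq. 2: not needed.
eq. 3 × 3: (3)·(+37.3) = +111.9 kJ/mol
eq. 4 × 2: (2)·(-92.3) = -184.6 kJ/mol
eq. 5 reversed: +134.1 kJ/mol
Since enthalpy is a state function, ΔH°rxn = (-1)·(-166.8) + (3)·(+37.3) + (2)·(-92.3) + (-1)·(-134.1) = 228.2 kJ/mol

ΔH°rxn = 228.2 kJ/mol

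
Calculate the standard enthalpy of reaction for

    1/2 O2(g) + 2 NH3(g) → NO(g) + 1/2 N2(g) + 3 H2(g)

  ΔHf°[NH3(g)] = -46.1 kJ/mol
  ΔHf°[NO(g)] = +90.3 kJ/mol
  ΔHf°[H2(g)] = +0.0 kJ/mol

Products: 1·(+90.3) + 1/2·(+0.0) + 3·(+0.0) = +90.3
Reactants: 1/2·(+0.0) + 2·(-46.1) = -92.2
ΔH°rxn = (+90.3) − (-92.2) = 182.5 kJ/mol

ΔH°rxn = 182.5 kJ/mol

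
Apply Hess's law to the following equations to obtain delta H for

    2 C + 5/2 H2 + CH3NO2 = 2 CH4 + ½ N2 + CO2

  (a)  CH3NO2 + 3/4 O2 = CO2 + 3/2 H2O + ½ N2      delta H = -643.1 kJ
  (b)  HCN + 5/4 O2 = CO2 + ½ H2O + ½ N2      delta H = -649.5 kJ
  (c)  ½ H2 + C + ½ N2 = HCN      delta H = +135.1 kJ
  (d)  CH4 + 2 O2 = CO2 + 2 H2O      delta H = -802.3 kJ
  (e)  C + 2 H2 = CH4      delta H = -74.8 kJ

(a) as written (CH3NO2 already on the reactant side): -643.1 kJ
(b) as written: -649.5 kJ
(c) as written: +135.1 kJ
(d) reversed: +802.3 kJ
(e) as written: -74.8 kJ
delta H = (-643.1) + (-649.5) + (+135.1) + (+802.3) + (-74.8) = -430.0 kJ

delta H = -430.0 kJ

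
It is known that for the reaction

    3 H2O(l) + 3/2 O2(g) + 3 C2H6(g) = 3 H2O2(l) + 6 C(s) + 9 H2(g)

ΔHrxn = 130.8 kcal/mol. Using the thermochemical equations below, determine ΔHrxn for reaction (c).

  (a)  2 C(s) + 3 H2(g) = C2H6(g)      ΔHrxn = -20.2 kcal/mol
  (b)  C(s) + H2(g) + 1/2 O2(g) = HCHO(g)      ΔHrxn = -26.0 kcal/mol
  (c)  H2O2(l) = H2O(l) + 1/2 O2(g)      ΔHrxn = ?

ΔHrxn = -23.4 kcal/mol

(a) reversed and × 3 (reverse to put C2H6(g) on the reactant side; scale by 3 for the 3 C2H6(g)): (-3)·(-20.2) = +60.6 kcal/mol
(b): not needed (HCHO(g) appears nowhere else).
(c) reversed and × 3 (H2O2(l) must end up as a product; scale by 3 for the 3 H2O2(l)): contributes −3·x
+130.8 = (+60.6) − 3·x
x = (+130.8 − (+60.6)) / (-3) = -23.4 kcal/mol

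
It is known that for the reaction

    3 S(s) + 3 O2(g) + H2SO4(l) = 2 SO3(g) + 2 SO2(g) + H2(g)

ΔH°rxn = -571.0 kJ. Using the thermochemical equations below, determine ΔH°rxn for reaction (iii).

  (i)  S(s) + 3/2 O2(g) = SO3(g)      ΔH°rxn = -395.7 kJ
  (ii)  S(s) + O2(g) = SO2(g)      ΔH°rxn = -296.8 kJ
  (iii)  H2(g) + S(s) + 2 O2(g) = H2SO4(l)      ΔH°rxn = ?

ΔH°rxn = -814.0 kJ

(i) × 2 (scale by 2 for the 2 SO3(g)): (2)·(-395.7) = -791.4 kJ
(ii) × 2 (scale by 2 for the 2 SO2(g)): (2)·(-296.8) = -593.6 kJ
(iii) reversed (H2SO4(l) must end up as a reactant): contributes −x
-571.0 = (-791.4) + (-593.6) − x
x = (-571.0 − (-1385.0)) / (-1) = -814.0 kJ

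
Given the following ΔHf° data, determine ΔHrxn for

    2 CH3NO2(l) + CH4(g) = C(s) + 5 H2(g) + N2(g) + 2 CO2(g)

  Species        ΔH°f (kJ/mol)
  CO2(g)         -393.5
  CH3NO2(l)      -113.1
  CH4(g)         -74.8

ΔHrxn = -486.0 kJ/mol

Products: 1·(+0.0) + 5·(+0.0) + 1·(+0.0) + 2·(-393.5) = -787.0
Reactants: 2·(-113.1) + 1·(-74.8) = -301.0
ΔHrxn = (-787.0) − (-301.0) = -486.0 kJ/mol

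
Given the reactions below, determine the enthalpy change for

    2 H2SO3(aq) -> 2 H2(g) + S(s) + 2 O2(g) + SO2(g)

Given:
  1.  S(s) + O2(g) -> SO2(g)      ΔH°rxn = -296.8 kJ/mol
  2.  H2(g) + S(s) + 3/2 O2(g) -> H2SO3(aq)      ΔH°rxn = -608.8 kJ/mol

ΔH°rxn = 920.8 kJ/mol

eq. 1 as written (SO2(g) already on the product side): -296.8 kJ/mol
eq. 2 reversed and × 2 (reverse to put H2SO3(aq) on the reactant side; ×2 to match 2 H2SO3(aq) in the target): (-2)·(-608.8) = +1217.6 kJ/mol
Summing the manipulated equations, ΔH°rxn = (-296.8) + (+1217.6) = 920.8 kJ/mol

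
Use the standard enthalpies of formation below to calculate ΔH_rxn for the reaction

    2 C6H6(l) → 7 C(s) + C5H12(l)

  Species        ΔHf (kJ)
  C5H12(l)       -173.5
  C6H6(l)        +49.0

Products: 7·(+0.0) + 1·(-173.5) = -173.5
Reactants: 2·(+49.0) = +98.0
ΔH_rxn = (-173.5) − (+98.0) = -271.5 kJ

ΔH_rxn = -271.5 kJ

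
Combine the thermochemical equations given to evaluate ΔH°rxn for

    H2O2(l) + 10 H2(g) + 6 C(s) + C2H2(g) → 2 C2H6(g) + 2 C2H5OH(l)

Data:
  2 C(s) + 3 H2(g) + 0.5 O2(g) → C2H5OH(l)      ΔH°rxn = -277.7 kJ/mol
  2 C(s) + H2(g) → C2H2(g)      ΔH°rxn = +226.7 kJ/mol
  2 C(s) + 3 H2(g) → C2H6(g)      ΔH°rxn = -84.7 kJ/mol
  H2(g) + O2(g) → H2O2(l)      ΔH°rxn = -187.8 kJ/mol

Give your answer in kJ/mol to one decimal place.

equation 1 × 2 (×2 to match 2 C2H5OH(l) in the target): (2)·(-277.7) = -555.4 kJ/mol
equation 2 reversed (reverse to put C2H2(g) on the reactant side): -226.7 kJ/mol
equation 3 × 2 (×2 to match 2 C2H6(g) in the target): (2)·(-84.7) = -169.4 kJ/mol
equation 4 reversed (reverse to put H2O2(l) on the reactant side): +187.8 kJ/mol
ΔH°rxn = (2)·(-277.7) + (-1)·(+226.7) + (2)·(-84.7) + (-1)·(-187.8) = -763.7 kJ/mol

ΔH°rxn = -763.7 kJ/mol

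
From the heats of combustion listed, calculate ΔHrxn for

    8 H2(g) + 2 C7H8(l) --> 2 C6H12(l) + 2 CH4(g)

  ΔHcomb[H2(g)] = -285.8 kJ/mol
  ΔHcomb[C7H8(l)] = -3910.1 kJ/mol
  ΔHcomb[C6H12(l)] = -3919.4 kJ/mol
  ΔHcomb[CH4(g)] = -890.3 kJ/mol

With combustion enthalpies, reactants minus products:
= [8·(-285.8) + 2·(-3910.1)] − [2·(-3919.4) + 2·(-890.3)]
= -487.2 kJ/mol

ΔHrxn = -487.2 kJ/mol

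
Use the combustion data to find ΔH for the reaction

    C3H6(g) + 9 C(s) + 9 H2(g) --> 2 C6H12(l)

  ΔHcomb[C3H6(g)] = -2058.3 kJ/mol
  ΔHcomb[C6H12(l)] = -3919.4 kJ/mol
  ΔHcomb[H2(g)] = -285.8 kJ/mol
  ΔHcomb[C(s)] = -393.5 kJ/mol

Using ΔH = Σ nΔHc°(reactants) − Σ nΔHc°(products):
= [1·(-2058.3) + 9·(-393.5) + 9·(-285.8)] − [2·(-3919.4)]
= -333.2 kJ/mol

ΔH = -333.2 kJ/mol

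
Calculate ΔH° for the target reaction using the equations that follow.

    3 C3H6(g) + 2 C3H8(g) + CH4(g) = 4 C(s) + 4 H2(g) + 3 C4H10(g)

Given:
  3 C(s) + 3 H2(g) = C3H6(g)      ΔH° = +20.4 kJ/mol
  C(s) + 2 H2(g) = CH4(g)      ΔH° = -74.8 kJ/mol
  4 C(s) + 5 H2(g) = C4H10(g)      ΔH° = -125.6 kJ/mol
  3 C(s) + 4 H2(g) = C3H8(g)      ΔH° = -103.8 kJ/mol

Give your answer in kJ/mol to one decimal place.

equation 1 reversed and × 3 (C3H6(g) must end up as a reactant; ×3 to match 3 C3H6(g) in the target): (-3)·(+20.4) = -61.2 kJ/mol
equation 2 reversed (reverse to put CH4(g) on the reactant side): +74.8 kJ/mol
equation 3 × 3 (×3 to match 3 C4H10(g) in the target): (3)·(-125.6) = -376.8 kJ/mol
equation 4 reversed and × 2 (C3H8(g) must end up as a reactant; scale by 2 for the 2 C3H8(g)): (-2)·(-103.8) = +207.6 kJ/mol
Summing the manipulated equations, ΔH° = (-3)·(+20.4) + (-1)·(-74.8) + (3)·(-125.6) + (-2)·(-103.8) = -155.6 kJ/mol

ΔH° = -155.6 kJ/mol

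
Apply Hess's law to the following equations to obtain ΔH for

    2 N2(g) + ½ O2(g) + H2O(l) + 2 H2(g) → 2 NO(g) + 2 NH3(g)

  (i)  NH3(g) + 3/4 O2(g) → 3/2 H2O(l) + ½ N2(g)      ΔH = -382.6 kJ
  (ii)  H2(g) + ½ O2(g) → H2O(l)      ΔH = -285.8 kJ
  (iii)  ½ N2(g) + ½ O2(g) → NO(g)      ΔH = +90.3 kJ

(i) reversed and × 2 (reverse to put NH3(g) on the product side; scale by 2 for the 2 NH3(g)): (-2)·(-382.6) = +765.2 kJ
(ii) × 2 (scale by 2 for the 2 H2(g)): (2)·(-285.8) = -571.6 kJ
(iii) × 2 (scale by 2 for the 2 NO(g)): (2)·(+90.3) = +180.6 kJ
Combining the equations, ΔH = (-2)·(-382.6) + (2)·(-285.8) + (2)·(+90.3) = 374.2 kJ

ΔH = 374.2 kJ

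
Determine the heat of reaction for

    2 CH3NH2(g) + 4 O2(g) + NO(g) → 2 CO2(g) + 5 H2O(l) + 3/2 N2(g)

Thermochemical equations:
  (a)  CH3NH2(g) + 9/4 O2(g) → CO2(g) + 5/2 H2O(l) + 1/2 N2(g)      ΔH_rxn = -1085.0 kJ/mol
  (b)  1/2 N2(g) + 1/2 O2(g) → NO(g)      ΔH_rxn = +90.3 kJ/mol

ΔH_rxn = -2260.3 kJ/mol

(a) × 2: (2)·(-1085.0) = -2170.0 kJ/mol
(b) reversed: -90.3 kJ/mol
ΔH_rxn = (2)·(-1085.0) + (-1)·(+90.3) = -2260.3 kJ/mol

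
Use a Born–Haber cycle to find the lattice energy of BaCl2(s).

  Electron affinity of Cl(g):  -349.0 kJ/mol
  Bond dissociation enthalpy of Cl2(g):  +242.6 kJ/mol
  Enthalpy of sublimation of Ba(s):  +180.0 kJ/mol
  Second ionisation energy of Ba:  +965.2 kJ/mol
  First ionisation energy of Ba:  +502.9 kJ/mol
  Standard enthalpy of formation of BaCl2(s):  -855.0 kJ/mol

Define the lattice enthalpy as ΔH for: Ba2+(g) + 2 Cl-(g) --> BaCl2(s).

ΔHf° = 1·ΔHsub + 1·(ΣIE) + 1·D(Cl2) + 2·EA + U
-855.0 = 1·(+180.0) + 1·(+1468.1) + 1·(+242.6) + 2·(-349.0) + U
U = -855.0 − (+1192.7) = -2047.7 kJ/mol

U = -2047.7 kJ/mol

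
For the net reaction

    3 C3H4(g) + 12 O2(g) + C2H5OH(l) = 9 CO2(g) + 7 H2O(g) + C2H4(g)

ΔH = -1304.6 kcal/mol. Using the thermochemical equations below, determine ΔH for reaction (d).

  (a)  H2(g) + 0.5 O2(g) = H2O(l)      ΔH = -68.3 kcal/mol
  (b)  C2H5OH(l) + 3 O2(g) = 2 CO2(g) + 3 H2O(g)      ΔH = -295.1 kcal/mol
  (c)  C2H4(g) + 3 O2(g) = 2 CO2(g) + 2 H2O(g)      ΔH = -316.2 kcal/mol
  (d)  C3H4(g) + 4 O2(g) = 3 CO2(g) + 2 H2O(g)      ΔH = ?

ΔH = -441.9 kcal/mol

(a): not needed.
(b) as written: -295.1 kcal/mol
(c) reversed: +316.2 kcal/mol
(d) × 3: contributes 3·x
-1304.6 = (-295.1) + (+316.2) + 3·x
x = (-1304.6 − (+21.1)) / (3) = -441.9 kcal/mol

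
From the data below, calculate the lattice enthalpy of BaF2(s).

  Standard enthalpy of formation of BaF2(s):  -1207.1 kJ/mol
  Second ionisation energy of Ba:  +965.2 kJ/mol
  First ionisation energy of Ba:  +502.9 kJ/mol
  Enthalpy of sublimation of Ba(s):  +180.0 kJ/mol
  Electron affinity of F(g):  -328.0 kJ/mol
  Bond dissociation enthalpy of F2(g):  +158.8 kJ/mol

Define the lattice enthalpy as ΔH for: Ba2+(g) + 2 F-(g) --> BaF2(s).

U = -2358.0 kJ/mol

ΔHf° = 1·ΔHsub + 1·(ΣIE) + 1·D(F2) + 2·EA + U
-1207.1 = 1·(+180.0) + 1·(+1468.1) + 1·(+158.8) + 2·(-328.0) + U
U = -1207.1 − (+1150.9) = -2358.0 kJ/mol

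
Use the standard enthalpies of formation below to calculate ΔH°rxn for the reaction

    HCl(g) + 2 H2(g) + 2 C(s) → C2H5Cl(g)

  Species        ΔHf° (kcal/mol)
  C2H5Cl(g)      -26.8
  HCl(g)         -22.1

Products: 1·(-26.8) = -26.8
Reactants: 1·(-22.1) + 2·(+0.0) + 2·(+0.0) = -22.1
ΔH°rxn = (-26.8) − (-22.1) = -4.7 kcal/mol

ΔH°rxn = -4.7 kcal/mol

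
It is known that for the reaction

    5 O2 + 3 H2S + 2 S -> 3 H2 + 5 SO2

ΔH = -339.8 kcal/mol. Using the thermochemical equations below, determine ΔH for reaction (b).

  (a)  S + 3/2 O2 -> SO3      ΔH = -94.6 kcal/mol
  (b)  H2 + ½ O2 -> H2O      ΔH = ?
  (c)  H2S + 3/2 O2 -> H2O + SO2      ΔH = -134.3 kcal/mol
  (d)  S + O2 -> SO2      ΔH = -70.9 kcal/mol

ΔH = -68.3 kcal/mol

(a): not needed.
(b) reversed and × 3: contributes −3·x
(c) × 3: (3)·(-134.3) = -402.9 kcal/mol
(d) × 2: (2)·(-70.9) = -141.8 kcal/mol
-339.8 = (-402.9) + (-141.8) − 3·x
x = (-339.8 − (-544.7)) / (-3) = -68.3 kcal/mol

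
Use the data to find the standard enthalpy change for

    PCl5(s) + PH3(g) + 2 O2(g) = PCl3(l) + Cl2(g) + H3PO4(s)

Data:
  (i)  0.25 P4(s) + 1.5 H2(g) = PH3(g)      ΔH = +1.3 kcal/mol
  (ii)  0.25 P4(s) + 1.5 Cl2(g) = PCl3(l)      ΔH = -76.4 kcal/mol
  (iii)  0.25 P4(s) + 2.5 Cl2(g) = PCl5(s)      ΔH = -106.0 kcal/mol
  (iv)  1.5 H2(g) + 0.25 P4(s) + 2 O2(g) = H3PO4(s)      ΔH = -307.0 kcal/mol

(i) reversed (reverse to put PH3(g) on the reactant side): -1.3 kcal/mol
(ii) as written (PCl3(l) already on the product side): -76.4 kcal/mol
(iii) reversed (PCl5(s) must end up as a reactant): +106.0 kcal/mol
(iv) as written (H3PO4(s) already on the product side): -307.0 kcal/mol
ΔH = (-1)·(+1.3) + (1)·(-76.4) + (-1)·(-106.0) + (1)·(-307.0) = -278.7 kcal/mol

ΔH = -278.7 kcal/mol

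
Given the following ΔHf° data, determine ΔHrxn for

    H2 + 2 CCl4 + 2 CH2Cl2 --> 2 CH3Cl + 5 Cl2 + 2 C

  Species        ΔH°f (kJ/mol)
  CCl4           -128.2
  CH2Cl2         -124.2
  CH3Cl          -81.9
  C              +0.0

Products: 2·(-81.9) + 5·(+0.0) + 2·(+0.0) = -163.8
Reactants: 1·(+0.0) + 2·(-128.2) + 2·(-124.2) = -504.8
ΔHrxn = (-163.8) − (-504.8) = 341.0 kJ/mol

ΔHrxn = 341.0 kJ/mol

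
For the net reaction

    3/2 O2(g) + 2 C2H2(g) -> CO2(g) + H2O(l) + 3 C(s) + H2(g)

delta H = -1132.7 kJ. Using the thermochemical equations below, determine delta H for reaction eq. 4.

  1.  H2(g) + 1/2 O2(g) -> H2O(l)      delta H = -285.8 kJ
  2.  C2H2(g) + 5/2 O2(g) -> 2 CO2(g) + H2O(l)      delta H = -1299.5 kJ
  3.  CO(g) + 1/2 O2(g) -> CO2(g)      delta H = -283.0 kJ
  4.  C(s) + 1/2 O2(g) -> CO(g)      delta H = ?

eq. 1 reversed (H2(g) must end up as a product): +285.8 kJ
eq. 2 × 2 (×2 to match 2 C2H2(g) in the target): (2)·(-1299.5) = -2599.0 kJ
eq. 3 reversed and × 3: (-3)·(-283.0) = +849.0 kJ
eq. 4 reversed and × 3 (reverse to put C(s) on the product side; scale by 3 for the 3 C(s)): contributes −3·x
-1132.7 = (+285.8) + (-2599.0) + (+849.0) − 3·x
x = (-1132.7 − (-1464.2)) / (-3) = -110.5 kJ

delta H = -110.5 kJ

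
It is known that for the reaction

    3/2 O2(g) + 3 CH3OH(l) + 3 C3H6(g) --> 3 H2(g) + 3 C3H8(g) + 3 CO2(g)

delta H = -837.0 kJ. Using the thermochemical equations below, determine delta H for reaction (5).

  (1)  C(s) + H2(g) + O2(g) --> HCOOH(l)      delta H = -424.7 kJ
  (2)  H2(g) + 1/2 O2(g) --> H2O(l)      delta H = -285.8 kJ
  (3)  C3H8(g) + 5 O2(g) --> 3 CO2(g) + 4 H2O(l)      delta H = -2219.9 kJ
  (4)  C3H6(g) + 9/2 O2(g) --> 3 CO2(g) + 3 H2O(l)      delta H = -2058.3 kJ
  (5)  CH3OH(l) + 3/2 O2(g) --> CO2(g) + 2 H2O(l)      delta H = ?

delta H = -726.4 kJ

(1): not needed.
(2) reversed and × 3: (-3)·(-285.8) = +857.4 kJ
(3) reversed and × 3: (-3)·(-2219.9) = +6659.7 kJ
(4) × 3: (3)·(-2058.3) = -6174.9 kJ
(5) × 3: contributes 3·x
-837.0 = (+857.4) + (+6659.7) + (-6174.9) + 3·x
x = (-837.0 − (+1342.2)) / (3) = -726.4 kJ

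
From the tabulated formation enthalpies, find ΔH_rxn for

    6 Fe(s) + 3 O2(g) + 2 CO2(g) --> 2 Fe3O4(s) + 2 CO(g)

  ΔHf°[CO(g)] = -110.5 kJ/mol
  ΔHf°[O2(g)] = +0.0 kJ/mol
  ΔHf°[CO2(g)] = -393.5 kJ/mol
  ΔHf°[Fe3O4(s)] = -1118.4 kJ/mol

Products: 2·(-1118.4) + 2·(-110.5) = -2457.8
Reactants: 6·(+0.0) + 3·(+0.0) + 2·(-393.5) = -787.0
ΔH_rxn = (-2457.8) − (-787.0) = -1670.8 kJ/mol

ΔH_rxn = -1670.8 kJ/mol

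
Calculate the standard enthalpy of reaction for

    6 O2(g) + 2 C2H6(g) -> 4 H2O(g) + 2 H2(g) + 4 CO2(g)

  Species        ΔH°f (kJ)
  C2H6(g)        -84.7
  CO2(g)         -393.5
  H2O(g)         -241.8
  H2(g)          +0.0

ΔH° = -2371.8 kJ

Products: 4·(-241.8) + 2·(+0.0) + 4·(-393.5) = -2541.2
Reactants: 6·(+0.0) + 2·(-84.7) = -169.4
ΔH° = (-2541.2) − (-169.4) = -2371.8 kJ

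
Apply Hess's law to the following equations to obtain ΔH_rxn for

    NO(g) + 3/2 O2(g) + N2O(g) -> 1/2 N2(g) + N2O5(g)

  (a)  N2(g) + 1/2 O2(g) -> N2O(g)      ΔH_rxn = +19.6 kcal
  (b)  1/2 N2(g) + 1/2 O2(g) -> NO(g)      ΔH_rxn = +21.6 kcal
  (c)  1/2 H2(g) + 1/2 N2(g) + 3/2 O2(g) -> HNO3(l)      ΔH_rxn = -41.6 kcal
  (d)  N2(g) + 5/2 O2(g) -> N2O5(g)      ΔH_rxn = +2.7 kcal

ΔH_rxn = -38.5 kcal

(a) reversed (reverse to put N2O(g) on the reactant side): -19.6 kcal
(b) reversed (reverse to put NO(g) on the reactant side): -21.6 kcal
(c): not needed (HNO3(l) appears nowhere else).
(d) as written (N2O5(g) already on the product side): +2.7 kcal
ΔH_rxn = (-19.6) + (-21.6) + (+2.7) = -38.5 kcal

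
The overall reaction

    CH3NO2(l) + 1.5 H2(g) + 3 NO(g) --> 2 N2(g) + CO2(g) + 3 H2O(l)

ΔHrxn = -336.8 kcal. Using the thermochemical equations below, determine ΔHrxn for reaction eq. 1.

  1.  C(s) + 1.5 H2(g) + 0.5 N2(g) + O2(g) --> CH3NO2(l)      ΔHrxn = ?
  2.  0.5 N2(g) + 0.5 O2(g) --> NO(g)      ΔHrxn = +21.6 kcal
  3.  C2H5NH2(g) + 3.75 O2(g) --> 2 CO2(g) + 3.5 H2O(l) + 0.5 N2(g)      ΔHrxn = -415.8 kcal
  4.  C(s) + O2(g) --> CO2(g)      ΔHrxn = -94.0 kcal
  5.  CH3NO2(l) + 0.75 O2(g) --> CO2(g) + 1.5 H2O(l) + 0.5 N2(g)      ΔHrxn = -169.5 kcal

ΔHrxn = -27.0 kcal

eq. 1 as written: contributes x
eq. 2 reversed and × 3: (-3)·(+21.6) = -64.8 kcal
eq. 3: not needed.
eq. 4 reversed: +94.0 kcal
eq. 5 × 2: (2)·(-169.5) = -339.0 kcal
-336.8 = (-64.8) + (+94.0) + (-339.0) + x
x = (-336.8 − (-309.8)) / (1) = -27.0 kcal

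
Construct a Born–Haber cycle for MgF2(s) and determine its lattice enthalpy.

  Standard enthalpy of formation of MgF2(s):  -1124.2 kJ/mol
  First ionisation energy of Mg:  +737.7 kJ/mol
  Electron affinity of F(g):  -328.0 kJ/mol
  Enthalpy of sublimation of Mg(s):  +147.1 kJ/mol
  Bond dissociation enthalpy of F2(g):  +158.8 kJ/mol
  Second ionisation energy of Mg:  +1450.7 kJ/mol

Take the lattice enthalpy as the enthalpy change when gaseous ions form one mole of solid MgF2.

U = -2962.5 kJ/mol

ΔHf° = 1·ΔHsub + 1·(ΣIE) + 1·D(F2) + 2·EA + U
-1124.2 = 1·(+147.1) + 1·(+2188.4) + 1·(+158.8) + 2·(-328.0) + U
U = -1124.2 − (+1838.3) = -2962.5 kJ/mol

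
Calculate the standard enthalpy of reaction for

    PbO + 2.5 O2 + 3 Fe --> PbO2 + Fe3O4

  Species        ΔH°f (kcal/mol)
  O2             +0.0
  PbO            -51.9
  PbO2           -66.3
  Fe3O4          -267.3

Products: 1·(-66.3) + 1·(-267.3) = -333.6
Reactants: 1·(-51.9) + 5/2·(+0.0) + 3·(+0.0) = -51.9
ΔH°rxn = (-333.6) − (-51.9) = -281.7 kcal/mol

ΔH°rxn = -281.7 kcal/mol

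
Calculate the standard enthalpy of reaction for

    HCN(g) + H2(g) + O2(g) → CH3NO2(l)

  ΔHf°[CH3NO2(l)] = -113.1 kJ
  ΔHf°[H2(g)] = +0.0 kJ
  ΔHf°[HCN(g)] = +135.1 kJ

ΔH°rxn = Σ nΔHf°(products) − Σ nΔHf°(reactants).
Products: 1·(-113.1) = -113.1
Reactants: 1·(+135.1) + 1·(+0.0) + 1·(+0.0) = +135.1
ΔH_rxn = (-113.1) − (+135.1) = -248.2 kJ

ΔH_rxn = -248.2 kJ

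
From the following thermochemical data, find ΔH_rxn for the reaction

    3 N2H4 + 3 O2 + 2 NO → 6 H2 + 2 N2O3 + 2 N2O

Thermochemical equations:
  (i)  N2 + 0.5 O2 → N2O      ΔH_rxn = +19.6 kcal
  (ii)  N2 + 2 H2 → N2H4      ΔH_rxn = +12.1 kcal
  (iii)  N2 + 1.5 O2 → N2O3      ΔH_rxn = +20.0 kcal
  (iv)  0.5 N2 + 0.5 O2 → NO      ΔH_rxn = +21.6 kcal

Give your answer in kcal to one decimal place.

(i) × 2: (2)·(+19.6) = +39.2 kcal
(ii) reversed and × 3: (-3)·(+12.1) = -36.3 kcal
(iii) × 2: (2)·(+20.0) = +40.0 kcal
(iv) reversed and × 2: (-2)·(+21.6) = -43.2 kcal
ΔH_rxn = (+39.2) + (-36.3) + (+40.0) + (-43.2) = -0.3 kcal

ΔH_rxn = -0.3 kcal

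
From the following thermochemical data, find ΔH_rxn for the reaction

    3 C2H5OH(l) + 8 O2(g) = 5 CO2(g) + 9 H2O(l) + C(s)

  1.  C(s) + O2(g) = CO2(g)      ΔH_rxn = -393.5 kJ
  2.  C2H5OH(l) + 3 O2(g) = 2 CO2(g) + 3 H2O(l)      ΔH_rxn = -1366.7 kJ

eq. 1 reversed (reverse to put C(s) on the product side): +393.5 kJ
eq. 2 × 3 (scale by 3 for the 3 C2H5OH(l)): (3)·(-1366.7) = -4100.1 kJ
By Hess's law, ΔH_rxn = (-1)·(-393.5) + (3)·(-1366.7) = -3706.6 kJ

ΔH_rxn = -3706.6 kJ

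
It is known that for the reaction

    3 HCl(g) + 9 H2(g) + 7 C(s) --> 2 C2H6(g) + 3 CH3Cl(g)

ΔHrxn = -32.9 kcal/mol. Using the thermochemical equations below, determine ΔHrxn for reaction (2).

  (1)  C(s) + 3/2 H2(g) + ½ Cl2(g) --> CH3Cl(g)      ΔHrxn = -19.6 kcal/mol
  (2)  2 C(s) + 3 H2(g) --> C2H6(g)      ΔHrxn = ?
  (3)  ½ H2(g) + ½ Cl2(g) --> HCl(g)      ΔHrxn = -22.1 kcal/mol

ΔHrxn = -20.2 kcal/mol

(1) × 3 (×3 to match 3 CH3Cl(g) in the target): (3)·(-19.6) = -58.8 kcal/mol
(2) × 2 (scale by 2 for the 2 C2H6(g)): contributes 2·x
(3) reversed and × 3 (HCl(g) must end up as a reactant; scale by 3 for the 3 HCl(g)): (-3)·(-22.1) = +66.3 kcal/mol
-32.9 = (-58.8) + (+66.3) + 2·x
x = (-32.9 − (+7.5)) / (2) = -20.2 kcal/mol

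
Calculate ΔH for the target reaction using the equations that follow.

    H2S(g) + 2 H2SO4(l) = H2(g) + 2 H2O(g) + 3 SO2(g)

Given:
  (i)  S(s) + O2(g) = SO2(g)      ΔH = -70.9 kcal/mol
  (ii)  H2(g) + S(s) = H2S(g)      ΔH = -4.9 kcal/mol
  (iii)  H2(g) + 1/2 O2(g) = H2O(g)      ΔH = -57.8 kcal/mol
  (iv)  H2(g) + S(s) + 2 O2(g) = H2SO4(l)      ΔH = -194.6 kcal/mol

(i) × 3 (×3 to match 3 SO2(g) in the target): (3)·(-70.9) = -212.7 kcal/mol
(ii) reversed (H2S(g) must end up as a reactant): +4.9 kcal/mol
(iii) × 2 (×2 to match 2 H2O(g) in the target): (2)·(-57.8) = -115.6 kcal/mol
(iv) reversed and × 2 (reverse to put H2SO4(l) on the reactant side; scale by 2 for the 2 H2SO4(l)): (-2)·(-194.6) = +389.2 kcal/mol
ΔH = (-212.7) + (+4.9) + (-115.6) + (+389.2) = 65.8 kcal/mol

ΔH = 65.8 kcal/mol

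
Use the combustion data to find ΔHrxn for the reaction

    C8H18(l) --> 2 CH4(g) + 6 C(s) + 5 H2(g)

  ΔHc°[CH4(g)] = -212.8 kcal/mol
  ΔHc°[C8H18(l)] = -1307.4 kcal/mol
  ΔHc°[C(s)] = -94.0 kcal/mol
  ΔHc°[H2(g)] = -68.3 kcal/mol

ΔHrxn = 23.7 kcal/mol

Using ΔH = Σ nΔHc°(reactants) − Σ nΔHc°(products):
= [1·(-1307.4)] − [2·(-212.8) + 6·(-94.0) + 5·(-68.3)]
= 23.7 kcal/mol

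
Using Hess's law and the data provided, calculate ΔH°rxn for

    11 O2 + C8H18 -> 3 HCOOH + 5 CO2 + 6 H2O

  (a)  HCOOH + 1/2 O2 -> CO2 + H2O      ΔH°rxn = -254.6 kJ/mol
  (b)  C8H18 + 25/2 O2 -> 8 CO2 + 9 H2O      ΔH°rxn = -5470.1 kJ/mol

(a) reversed and × 3: (-3)·(-254.6) = +763.8 kJ/mol
(b) as written: -5470.1 kJ/mol
Combining the equations, ΔH°rxn = (+763.8) + (-5470.1) = -4706.3 kJ/mol

ΔH°rxn = -4706.3 kJ/mol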